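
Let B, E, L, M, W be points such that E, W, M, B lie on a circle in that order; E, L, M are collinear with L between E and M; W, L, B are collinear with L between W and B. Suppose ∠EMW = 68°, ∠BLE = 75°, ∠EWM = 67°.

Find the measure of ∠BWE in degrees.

1. ∠MEW = 45°  [△EWM]
2. ∠MLW = 75°  [vertical angles at L]
3. ∠ELW = 105°  [linear pair at L on EM]
4. ∠BWE = 30°  [△ELW]

∠BWE = 30°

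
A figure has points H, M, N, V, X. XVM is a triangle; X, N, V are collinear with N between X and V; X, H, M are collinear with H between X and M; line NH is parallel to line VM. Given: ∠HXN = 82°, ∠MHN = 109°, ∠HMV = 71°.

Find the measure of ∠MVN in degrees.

1. ∠MXV = 82°  [N on XV, H on XM]
2. ∠VMX = 71°  [H on ray MX]
3. ∠MVX = 27°  [△XVM]
4. ∠MVN = 27°  [N on ray VX]

∠MVN = 27°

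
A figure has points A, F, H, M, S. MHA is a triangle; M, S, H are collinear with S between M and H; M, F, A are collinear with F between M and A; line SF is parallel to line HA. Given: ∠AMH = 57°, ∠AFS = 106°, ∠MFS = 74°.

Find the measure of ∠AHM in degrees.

1. ∠FMS = 57°  [S on MH, F on MA]
2. ∠FSM = 49°  [△MSF]
3. ∠AHM = 49°  [SF∥HA, corresponding at S]

∠AHM = 49°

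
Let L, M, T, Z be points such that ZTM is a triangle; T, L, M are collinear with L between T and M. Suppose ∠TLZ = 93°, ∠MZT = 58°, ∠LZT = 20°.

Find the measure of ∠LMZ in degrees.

1. ∠LTZ = 67°  [△ZTL]
2. ∠MTZ = 67°  [L on ray TM]
3. ∠TMZ = 55°  [△ZTM]
4. ∠LMZ = 55°  [L on ray MT]

∠LMZ = 55°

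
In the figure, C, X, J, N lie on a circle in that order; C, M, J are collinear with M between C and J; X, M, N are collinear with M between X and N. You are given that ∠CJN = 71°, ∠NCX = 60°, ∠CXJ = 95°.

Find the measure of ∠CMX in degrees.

∠CMX = 73°

1. ∠CXN = 71°  [same arc CN]
2. ∠CNX = 49°  [△CXN]
3. ∠CJX = 49°  [same arc CX]
4. ∠JCX = 36°  [△CXJ]
5. ∠CMX = 73°  [△CMX]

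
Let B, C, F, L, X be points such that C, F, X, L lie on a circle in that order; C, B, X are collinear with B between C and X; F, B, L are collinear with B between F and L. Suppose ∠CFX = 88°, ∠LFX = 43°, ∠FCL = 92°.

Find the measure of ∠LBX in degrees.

1. ∠CLX = 92°  [cyclic CFXL, opposite ∠F+∠L]
2. ∠LCX = 43°  [same arc XL]
3. ∠FXL = 88°  [cyclic CFXL, opposite ∠C+∠X]
4. ∠CXL = 45°  [△CXL]
5. ∠FLX = 49°  [△FXL]
6. ∠LBX = 86°  [△XBL]

∠LBX = 86°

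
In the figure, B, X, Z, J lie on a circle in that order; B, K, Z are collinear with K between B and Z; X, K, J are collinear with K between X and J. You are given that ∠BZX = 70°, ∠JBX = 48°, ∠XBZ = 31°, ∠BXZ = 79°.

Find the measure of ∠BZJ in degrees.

∠BZJ = 62°

1. ∠BJX = 70°  [same arc BX]
2. ∠BXJ = 62°  [△BXJ]
3. ∠BZJ = 62°  [same arc BJ]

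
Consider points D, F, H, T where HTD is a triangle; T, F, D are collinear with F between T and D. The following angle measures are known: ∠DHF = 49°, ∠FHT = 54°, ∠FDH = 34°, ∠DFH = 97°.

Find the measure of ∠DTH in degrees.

∠DTH = 43°

1. ∠HFT = 83°  [linear pair at F on TD]
2. ∠FTH = 43°  [△HTF]
3. ∠DTH = 43°  [F on ray TD]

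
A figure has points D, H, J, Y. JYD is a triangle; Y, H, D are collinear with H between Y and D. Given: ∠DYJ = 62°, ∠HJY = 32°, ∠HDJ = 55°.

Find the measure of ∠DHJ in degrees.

∠DHJ = 94°

1. ∠HYJ = 62°  [H on ray YD]
2. ∠JHY = 86°  [△JYH]
3. ∠DHJ = 94°  [linear pair at H on YD]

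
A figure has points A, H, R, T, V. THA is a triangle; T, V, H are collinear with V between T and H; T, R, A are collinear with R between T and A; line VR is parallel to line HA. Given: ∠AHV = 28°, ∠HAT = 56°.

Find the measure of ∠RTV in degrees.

1. ∠AHT = 28°  [V on ray HT]
2. ∠ATH = 96°  [△THA]
3. ∠RTV = 96°  [V on TH, R on TA]

∠RTV = 96°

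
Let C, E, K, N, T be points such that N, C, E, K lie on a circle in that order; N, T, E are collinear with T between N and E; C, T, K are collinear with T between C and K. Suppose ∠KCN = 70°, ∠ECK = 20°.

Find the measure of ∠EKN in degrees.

1. ∠KEN = 70°  [same arc NK]
2. ∠ENK = 20°  [same arc EK]
3. ∠EKN = 90°  [△NEK]

∠EKN = 90°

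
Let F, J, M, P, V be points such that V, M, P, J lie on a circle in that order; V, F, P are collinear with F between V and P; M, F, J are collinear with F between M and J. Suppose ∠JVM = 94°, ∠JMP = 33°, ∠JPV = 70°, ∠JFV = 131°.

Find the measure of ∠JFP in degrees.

1. ∠JPM = 86°  [cyclic VMPJ, opposite ∠V+∠P]
2. ∠MJP = 61°  [△MPJ]
3. ∠JFP = 49°  [△PFJ]

∠JFP = 49°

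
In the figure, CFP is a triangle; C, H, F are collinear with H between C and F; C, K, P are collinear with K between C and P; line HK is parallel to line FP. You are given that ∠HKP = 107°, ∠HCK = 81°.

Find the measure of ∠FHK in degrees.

1. ∠CKH = 73°  [linear pair at K on CP]
2. ∠CHK = 26°  [△CHK]
3. ∠FHK = 154°  [linear pair at H on CF]

∠FHK = 154°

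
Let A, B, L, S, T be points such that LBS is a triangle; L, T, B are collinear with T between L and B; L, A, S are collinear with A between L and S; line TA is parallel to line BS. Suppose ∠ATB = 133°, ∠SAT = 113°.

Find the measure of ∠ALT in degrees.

∠ALT = 66°

1. ∠ATL = 47°  [linear pair at T on LB]
2. ∠LAT = 67°  [linear pair at A on LS]
3. ∠ALT = 66°  [△LTA]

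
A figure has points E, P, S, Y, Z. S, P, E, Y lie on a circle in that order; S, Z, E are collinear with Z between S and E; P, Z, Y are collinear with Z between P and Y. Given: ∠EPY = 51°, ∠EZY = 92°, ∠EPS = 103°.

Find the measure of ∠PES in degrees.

1. ∠ESY = 51°  [same arc EY]
2. ∠SZY = 88°  [linear pair at Z on SE]
3. ∠PYS = 41°  [△SZY]
4. ∠PES = 41°  [same arc SP]

∠PES = 41°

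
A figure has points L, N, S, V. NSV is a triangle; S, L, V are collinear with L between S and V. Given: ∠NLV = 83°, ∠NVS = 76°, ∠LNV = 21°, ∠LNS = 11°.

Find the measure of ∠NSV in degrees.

1. ∠NLS = 97°  [linear pair at L on SV]
2. ∠LSN = 72°  [△NSL]
3. ∠NSV = 72°  [L on ray SV]

∠NSV = 72°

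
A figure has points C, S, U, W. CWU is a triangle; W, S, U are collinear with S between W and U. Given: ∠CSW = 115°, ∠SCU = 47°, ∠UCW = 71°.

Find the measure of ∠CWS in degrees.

∠CWS = 41°

1. ∠CSU = 65°  [linear pair at S on WU]
2. ∠CUS = 68°  [△CSU]
3. ∠CUW = 68°  [S on ray UW]
4. ∠CWU = 41°  [△CWU]
5. ∠CWS = 41°  [S on ray WU]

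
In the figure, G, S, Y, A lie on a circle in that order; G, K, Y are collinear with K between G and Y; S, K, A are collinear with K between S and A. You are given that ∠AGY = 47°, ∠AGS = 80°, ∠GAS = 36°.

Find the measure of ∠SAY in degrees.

1. ∠ASY = 47°  [same arc YA]
2. ∠AYS = 100°  [cyclic GSYA, opposite ∠G+∠Y]
3. ∠SAY = 33°  [△SYA]

∠SAY = 33°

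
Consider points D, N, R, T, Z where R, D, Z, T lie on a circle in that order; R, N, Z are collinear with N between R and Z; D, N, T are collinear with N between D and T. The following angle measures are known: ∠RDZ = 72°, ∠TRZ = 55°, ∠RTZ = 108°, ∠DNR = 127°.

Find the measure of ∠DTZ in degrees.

1. ∠RZT = 17°  [△RZT]
2. ∠TNZ = 127°  [vertical angles at N]
3. ∠DTZ = 36°  [△ZNT]

∠DTZ = 36°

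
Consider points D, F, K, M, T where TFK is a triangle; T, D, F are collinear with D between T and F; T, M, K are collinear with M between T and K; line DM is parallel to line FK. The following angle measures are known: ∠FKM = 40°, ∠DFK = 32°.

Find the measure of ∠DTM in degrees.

∠DTM = 108°

1. ∠FKT = 40°  [M on ray KT]
2. ∠KFT = 32°  [D on ray FT]
3. ∠FTK = 108°  [△TFK]
4. ∠DTM = 108°  [D on TF, M on TK]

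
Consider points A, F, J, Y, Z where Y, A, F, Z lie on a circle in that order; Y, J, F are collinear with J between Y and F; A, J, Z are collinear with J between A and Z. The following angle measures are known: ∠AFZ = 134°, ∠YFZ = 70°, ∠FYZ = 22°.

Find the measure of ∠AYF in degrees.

1. ∠AYZ = 46°  [cyclic YAFZ, opposite ∠Y+∠F]
2. ∠YAZ = 70°  [same arc YZ]
3. ∠FZY = 88°  [△YFZ]
4. ∠AZY = 64°  [△YAZ]
5. ∠FAY = 92°  [cyclic YAFZ, opposite ∠A+∠Z]
6. ∠AFY = 64°  [same arc YA]
7. ∠AYF = 24°  [△YAF]

∠AYF = 24°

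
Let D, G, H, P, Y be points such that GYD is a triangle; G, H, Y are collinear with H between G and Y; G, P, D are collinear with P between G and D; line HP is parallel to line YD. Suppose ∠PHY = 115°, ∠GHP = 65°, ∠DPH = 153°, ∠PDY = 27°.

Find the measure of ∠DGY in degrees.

1. ∠DYG = 65°  [HP∥YD, corresponding at H]
2. ∠GDY = 27°  [P on ray DG]
3. ∠DGY = 88°  [△GYD]

∠DGY = 88°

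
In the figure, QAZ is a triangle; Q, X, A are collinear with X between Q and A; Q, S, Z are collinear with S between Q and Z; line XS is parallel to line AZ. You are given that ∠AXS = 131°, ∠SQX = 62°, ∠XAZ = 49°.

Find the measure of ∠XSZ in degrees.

∠XSZ = 111°

1. ∠QXS = 49°  [linear pair at X on QA]
2. ∠QSX = 69°  [△QXS]
3. ∠XSZ = 111°  [linear pair at S on QZ]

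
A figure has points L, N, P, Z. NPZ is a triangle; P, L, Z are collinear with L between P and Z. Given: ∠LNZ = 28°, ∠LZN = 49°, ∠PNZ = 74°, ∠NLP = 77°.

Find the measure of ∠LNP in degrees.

∠LNP = 46°

1. ∠NZP = 49°  [L on ray ZP]
2. ∠NPZ = 57°  [△NPZ]
3. ∠LPN = 57°  [L on ray PZ]
4. ∠LNP = 46°  [△NPL]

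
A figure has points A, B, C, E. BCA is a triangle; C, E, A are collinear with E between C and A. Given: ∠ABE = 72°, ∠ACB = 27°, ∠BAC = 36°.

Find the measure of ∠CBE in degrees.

1. ∠BCE = 27°  [E on ray CA]
2. ∠BAE = 36°  [E on ray AC]
3. ∠AEB = 72°  [△BEA]
4. ∠BEC = 108°  [linear pair at E on CA]
5. ∠CBE = 45°  [△BCE]

∠CBE = 45°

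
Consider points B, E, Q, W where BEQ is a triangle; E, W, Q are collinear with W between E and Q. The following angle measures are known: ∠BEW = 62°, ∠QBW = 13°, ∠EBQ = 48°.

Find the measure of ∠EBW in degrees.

∠EBW = 35°

1. ∠BEQ = 62°  [W on ray EQ]
2. ∠BQE = 70°  [△BEQ]
3. ∠BQW = 70°  [W on ray QE]
4. ∠BWQ = 97°  [△BWQ]
5. ∠BWE = 83°  [linear pair at W on EQ]
6. ∠EBW = 35°  [△BEW]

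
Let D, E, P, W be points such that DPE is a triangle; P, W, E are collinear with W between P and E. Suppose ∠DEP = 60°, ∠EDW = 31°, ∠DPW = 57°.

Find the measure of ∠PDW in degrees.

1. ∠DEW = 60°  [W on ray EP]
2. ∠DWE = 89°  [△DWE]
3. ∠DWP = 91°  [linear pair at W on PE]
4. ∠PDW = 32°  [△DPW]

∠PDW = 32°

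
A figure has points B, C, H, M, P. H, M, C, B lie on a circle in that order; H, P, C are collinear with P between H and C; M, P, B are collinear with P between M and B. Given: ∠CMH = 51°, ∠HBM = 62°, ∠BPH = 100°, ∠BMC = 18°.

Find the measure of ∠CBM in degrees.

∠CBM = 67°

1. ∠CBH = 129°  [cyclic HMCB, opposite ∠M+∠B]
2. ∠BHC = 18°  [△HPB]
3. ∠BPC = 80°  [linear pair at P on HC]
4. ∠BCH = 33°  [△HCB]
5. ∠CBM = 67°  [△CPB]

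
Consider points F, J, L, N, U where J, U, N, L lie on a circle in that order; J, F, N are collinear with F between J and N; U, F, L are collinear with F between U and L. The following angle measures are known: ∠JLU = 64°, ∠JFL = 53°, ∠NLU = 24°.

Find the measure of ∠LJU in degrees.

∠LJU = 87°

1. ∠NFU = 53°  [vertical angles at F]
2. ∠NJU = 24°  [same arc UN]
3. ∠JFU = 127°  [linear pair at F on JN]
4. ∠JUL = 29°  [△JFU]
5. ∠LJU = 87°  [△JUL]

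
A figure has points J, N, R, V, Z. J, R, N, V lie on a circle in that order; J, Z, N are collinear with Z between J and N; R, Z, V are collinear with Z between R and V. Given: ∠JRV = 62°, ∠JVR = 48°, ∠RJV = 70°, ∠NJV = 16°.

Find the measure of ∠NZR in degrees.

∠NZR = 116°

1. ∠JNR = 48°  [same arc JR]
2. ∠NRV = 16°  [same arc NV]
3. ∠NZR = 116°  [△RZN]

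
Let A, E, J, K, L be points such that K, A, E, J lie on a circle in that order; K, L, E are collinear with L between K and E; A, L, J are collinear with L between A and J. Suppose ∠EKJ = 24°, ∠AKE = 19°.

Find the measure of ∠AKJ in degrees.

∠AKJ = 43°

1. ∠EAJ = 24°  [same arc EJ]
2. ∠AJE = 19°  [same arc AE]
3. ∠AEJ = 137°  [△AEJ]
4. ∠AKJ = 43°  [cyclic KAEJ, opposite ∠K+∠E]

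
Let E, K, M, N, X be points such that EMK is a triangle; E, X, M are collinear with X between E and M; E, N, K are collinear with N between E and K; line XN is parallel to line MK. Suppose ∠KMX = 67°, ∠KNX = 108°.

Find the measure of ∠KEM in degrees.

1. ∠EMK = 67°  [X on ray ME]
2. ∠ENX = 72°  [linear pair at N on EK]
3. ∠EXN = 67°  [XN∥MK, corresponding at X]
4. ∠NEX = 41°  [△EXN]
5. ∠KEM = 41°  [X on EM, N on EK]

∠KEM = 41°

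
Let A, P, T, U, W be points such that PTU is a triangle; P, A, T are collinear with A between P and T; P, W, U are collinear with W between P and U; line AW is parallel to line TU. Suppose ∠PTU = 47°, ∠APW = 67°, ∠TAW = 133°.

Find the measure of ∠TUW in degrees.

1. ∠PAW = 47°  [AW∥TU, corresponding at A]
2. ∠AWP = 66°  [△PAW]
3. ∠AWU = 114°  [linear pair at W on PU]
4. ∠TUW = 66°  [AW∥TU, co-interior at U–W]

∠TUW = 66°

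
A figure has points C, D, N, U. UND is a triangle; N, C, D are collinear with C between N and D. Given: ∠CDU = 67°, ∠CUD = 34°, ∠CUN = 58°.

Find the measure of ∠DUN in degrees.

1. ∠DCU = 79°  [△UCD]
2. ∠NDU = 67°  [C on ray DN]
3. ∠NCU = 101°  [linear pair at C on ND]
4. ∠CNU = 21°  [△UNC]
5. ∠DNU = 21°  [C on ray ND]
6. ∠DUN = 92°  [△UND]

∠DUN = 92°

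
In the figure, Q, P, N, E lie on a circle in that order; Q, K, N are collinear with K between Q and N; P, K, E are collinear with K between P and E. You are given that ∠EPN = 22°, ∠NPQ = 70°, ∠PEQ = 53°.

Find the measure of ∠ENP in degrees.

∠ENP = 101°

1. ∠EQN = 22°  [same arc NE]
2. ∠NEQ = 110°  [cyclic QPNE, opposite ∠P+∠E]
3. ∠EKQ = 105°  [△QKE]
4. ∠ENQ = 48°  [△QNE]
5. ∠EKN = 75°  [linear pair at K on QN]
6. ∠NEP = 57°  [△NKE]
7. ∠ENP = 101°  [△PNE]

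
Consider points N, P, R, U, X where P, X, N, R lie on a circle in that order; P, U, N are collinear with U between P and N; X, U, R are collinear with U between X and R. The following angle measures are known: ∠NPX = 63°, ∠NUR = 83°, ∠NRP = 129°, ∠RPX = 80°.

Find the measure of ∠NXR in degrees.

1. ∠NRX = 63°  [same arc XN]
2. ∠RNX = 100°  [cyclic PXNR, opposite ∠P+∠N]
3. ∠NXR = 17°  [△XNR]

∠NXR = 17°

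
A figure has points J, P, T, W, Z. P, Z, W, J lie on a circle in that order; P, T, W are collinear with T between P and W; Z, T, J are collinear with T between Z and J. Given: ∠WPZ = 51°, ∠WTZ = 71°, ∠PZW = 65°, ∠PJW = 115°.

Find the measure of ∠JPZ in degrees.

1. ∠WJZ = 51°  [same arc ZW]
2. ∠PWZ = 64°  [△PZW]
3. ∠JZW = 45°  [△ZTW]
4. ∠JWZ = 84°  [△ZWJ]
5. ∠JPZ = 96°  [cyclic PZWJ, opposite ∠P+∠W]

∠JPZ = 96°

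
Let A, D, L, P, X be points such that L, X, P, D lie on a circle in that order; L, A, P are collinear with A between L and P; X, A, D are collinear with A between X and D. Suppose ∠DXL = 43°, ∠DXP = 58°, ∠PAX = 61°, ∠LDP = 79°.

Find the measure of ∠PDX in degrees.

1. ∠LPX = 61°  [△XAP]
2. ∠LXP = 101°  [cyclic LXPD, opposite ∠X+∠D]
3. ∠PLX = 18°  [△LXP]
4. ∠PDX = 18°  [same arc XP]

∠PDX = 18°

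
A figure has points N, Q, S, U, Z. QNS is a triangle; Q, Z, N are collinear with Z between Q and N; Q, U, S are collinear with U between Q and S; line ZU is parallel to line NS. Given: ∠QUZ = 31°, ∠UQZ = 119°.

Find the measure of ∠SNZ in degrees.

1. ∠QZU = 30°  [△QZU]
2. ∠NZU = 150°  [linear pair at Z on QN]
3. ∠SNZ = 30°  [ZU∥NS, co-interior at N–Z]

∠SNZ = 30°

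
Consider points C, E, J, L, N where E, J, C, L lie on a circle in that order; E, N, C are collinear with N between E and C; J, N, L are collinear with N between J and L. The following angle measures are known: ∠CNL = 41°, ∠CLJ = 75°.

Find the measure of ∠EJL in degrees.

∠EJL = 64°

1. ∠ENJ = 41°  [vertical angles at N]
2. ∠CEJ = 75°  [same arc JC]
3. ∠EJL = 64°  [△ENJ]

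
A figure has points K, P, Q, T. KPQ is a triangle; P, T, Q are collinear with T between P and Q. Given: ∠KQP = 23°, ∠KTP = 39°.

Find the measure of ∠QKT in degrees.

1. ∠KQT = 23°  [T on ray QP]
2. ∠KTQ = 141°  [linear pair at T on PQ]
3. ∠QKT = 16°  [△KTQ]

∠QKT = 16°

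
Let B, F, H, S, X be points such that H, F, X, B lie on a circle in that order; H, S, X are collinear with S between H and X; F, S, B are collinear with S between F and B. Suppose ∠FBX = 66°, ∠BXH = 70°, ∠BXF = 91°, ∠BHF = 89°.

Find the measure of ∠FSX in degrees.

1. ∠FHX = 66°  [same arc FX]
2. ∠BFH = 70°  [same arc HB]
3. ∠FSH = 44°  [△HSF]
4. ∠FSX = 136°  [linear pair at S on HX]

∠FSX = 136°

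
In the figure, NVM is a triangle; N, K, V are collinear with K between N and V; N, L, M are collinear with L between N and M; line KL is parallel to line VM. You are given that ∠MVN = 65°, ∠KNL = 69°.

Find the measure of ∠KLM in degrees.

∠KLM = 134°

1. ∠LKN = 65°  [KL∥VM, corresponding at K]
2. ∠KLN = 46°  [△NKL]
3. ∠KLM = 134°  [linear pair at L on NM]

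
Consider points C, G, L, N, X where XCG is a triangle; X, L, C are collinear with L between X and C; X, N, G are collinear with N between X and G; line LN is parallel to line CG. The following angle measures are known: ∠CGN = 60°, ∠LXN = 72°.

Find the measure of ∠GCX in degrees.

∠GCX = 48°

1. ∠CGX = 60°  [N on ray GX]
2. ∠CXG = 72°  [L on XC, N on XG]
3. ∠GCX = 48°  [△XCG]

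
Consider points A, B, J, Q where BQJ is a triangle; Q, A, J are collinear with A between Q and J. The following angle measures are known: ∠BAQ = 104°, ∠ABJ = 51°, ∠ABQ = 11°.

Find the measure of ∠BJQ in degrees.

1. ∠BAJ = 76°  [linear pair at A on QJ]
2. ∠AJB = 53°  [△BAJ]
3. ∠BJQ = 53°  [A on ray JQ]

∠BJQ = 53°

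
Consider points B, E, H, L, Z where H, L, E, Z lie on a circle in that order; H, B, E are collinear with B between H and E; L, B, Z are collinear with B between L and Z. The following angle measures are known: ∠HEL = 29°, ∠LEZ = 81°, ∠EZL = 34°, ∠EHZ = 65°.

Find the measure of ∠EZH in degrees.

1. ∠EHL = 34°  [same arc LE]
2. ∠ELH = 117°  [△HLE]
3. ∠EZH = 63°  [cyclic HLEZ, opposite ∠L+∠Z]

∠EZH = 63°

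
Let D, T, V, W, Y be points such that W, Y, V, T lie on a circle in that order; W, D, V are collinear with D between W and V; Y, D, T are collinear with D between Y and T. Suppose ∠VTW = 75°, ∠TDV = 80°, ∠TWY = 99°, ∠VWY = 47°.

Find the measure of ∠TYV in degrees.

1. ∠TVY = 81°  [cyclic WYVT, opposite ∠W+∠V]
2. ∠VTY = 47°  [same arc YV]
3. ∠TYV = 52°  [△YVT]

∠TYV = 52°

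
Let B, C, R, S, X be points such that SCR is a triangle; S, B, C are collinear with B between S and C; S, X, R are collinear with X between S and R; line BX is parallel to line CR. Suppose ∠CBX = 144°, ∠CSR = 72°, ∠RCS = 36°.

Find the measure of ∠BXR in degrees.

∠BXR = 108°

1. ∠SBX = 36°  [linear pair at B on SC]
2. ∠BSX = 72°  [B on SC, X on SR]
3. ∠BXS = 72°  [△SBX]
4. ∠BXR = 108°  [linear pair at X on SR]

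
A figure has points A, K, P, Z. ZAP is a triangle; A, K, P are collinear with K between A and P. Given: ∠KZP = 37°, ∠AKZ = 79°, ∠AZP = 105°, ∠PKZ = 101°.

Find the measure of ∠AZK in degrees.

1. ∠KPZ = 42°  [△ZKP]
2. ∠APZ = 42°  [K on ray PA]
3. ∠PAZ = 33°  [△ZAP]
4. ∠KAZ = 33°  [K on ray AP]
5. ∠AZK = 68°  [△ZAK]

∠AZK = 68°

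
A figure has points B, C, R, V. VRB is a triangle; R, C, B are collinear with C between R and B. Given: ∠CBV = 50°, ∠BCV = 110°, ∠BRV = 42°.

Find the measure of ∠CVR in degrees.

∠CVR = 68°

1. ∠RCV = 70°  [linear pair at C on RB]
2. ∠CRV = 42°  [C on ray RB]
3. ∠CVR = 68°  [△VRC]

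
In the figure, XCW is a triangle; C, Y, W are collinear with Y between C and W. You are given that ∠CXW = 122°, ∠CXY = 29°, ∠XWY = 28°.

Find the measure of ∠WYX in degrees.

1. ∠CWX = 28°  [Y on ray WC]
2. ∠WCX = 30°  [△XCW]
3. ∠XCY = 30°  [Y on ray CW]
4. ∠CYX = 121°  [△XCY]
5. ∠WYX = 59°  [linear pair at Y on CW]

∠WYX = 59°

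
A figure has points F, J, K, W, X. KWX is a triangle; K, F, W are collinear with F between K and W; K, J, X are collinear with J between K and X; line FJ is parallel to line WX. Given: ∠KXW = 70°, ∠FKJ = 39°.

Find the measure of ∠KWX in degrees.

∠KWX = 71°

1. ∠FJK = 70°  [FJ∥WX, corresponding at J]
2. ∠JFK = 71°  [△KFJ]
3. ∠KWX = 71°  [FJ∥WX, corresponding at F]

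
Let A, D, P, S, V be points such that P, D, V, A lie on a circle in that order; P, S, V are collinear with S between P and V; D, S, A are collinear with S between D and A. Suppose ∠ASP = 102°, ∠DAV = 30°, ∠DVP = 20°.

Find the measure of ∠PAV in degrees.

∠PAV = 50°

1. ∠DPV = 30°  [same arc DV]
2. ∠PDV = 130°  [△PDV]
3. ∠PAV = 50°  [cyclic PDVA, opposite ∠D+∠A]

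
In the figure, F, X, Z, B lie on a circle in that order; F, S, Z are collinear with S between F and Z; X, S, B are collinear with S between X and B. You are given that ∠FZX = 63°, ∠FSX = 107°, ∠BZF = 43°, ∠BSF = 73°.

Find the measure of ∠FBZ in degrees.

∠FBZ = 93°

1. ∠FBX = 63°  [same arc FX]
2. ∠BFZ = 44°  [△FSB]
3. ∠FBZ = 93°  [△FZB]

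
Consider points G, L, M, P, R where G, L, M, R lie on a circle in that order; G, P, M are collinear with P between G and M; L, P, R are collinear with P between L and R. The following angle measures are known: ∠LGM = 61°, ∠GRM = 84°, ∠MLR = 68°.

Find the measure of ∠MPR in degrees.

∠MPR = 91°

1. ∠LRM = 61°  [same arc LM]
2. ∠MGR = 68°  [same arc MR]
3. ∠GMR = 28°  [△GMR]
4. ∠MPR = 91°  [△MPR]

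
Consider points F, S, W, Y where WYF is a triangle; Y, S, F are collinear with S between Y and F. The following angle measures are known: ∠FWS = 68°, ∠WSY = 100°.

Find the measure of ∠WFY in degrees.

1. ∠FSW = 80°  [linear pair at S on YF]
2. ∠SFW = 32°  [△WSF]
3. ∠WFY = 32°  [S on ray FY]

∠WFY = 32°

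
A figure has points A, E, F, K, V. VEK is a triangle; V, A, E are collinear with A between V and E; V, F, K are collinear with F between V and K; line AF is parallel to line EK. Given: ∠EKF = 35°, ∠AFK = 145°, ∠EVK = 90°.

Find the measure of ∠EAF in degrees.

∠EAF = 125°

1. ∠AFV = 35°  [linear pair at F on VK]
2. ∠AVF = 90°  [A on VE, F on VK]
3. ∠FAV = 55°  [△VAF]
4. ∠EAF = 125°  [linear pair at A on VE]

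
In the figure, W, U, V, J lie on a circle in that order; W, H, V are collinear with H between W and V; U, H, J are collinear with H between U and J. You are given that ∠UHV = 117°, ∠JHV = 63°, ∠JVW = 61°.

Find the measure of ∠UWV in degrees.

∠UWV = 56°

1. ∠UHW = 63°  [linear pair at H on WV]
2. ∠JUW = 61°  [same arc WJ]
3. ∠UWV = 56°  [△WHU]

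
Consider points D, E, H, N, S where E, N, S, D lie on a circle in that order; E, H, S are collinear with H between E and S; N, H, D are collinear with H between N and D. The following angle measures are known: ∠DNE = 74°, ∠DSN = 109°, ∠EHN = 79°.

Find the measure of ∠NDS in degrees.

∠NDS = 27°

1. ∠DSE = 74°  [same arc ED]
2. ∠DHS = 79°  [vertical angles at H]
3. ∠NDS = 27°  [△SHD]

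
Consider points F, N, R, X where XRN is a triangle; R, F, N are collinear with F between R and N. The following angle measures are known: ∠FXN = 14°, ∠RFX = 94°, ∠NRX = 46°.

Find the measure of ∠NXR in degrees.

∠NXR = 54°

1. ∠NFX = 86°  [linear pair at F on RN]
2. ∠FNX = 80°  [△XFN]
3. ∠RNX = 80°  [F on ray NR]
4. ∠NXR = 54°  [△XRN]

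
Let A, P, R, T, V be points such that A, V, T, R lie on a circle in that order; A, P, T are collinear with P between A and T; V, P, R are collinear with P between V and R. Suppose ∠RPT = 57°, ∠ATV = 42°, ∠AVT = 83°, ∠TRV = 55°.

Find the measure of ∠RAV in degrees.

∠RAV = 70°

1. ∠APV = 57°  [vertical angles at P]
2. ∠ARV = 42°  [same arc AV]
3. ∠TAV = 55°  [△AVT]
4. ∠AVR = 68°  [△APV]
5. ∠RAV = 70°  [△AVR]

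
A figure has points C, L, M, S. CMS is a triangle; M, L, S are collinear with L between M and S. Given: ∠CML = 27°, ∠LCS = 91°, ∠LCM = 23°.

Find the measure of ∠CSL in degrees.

∠CSL = 39°

1. ∠CLM = 130°  [△CML]
2. ∠CLS = 50°  [linear pair at L on MS]
3. ∠CSL = 39°  [△CLS]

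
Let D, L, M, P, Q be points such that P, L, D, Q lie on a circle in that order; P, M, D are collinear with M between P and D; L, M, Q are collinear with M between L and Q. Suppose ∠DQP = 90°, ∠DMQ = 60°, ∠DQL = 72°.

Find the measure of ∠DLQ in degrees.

1. ∠DLP = 90°  [cyclic PLDQ, opposite ∠L+∠Q]
2. ∠LMP = 60°  [vertical angles at M]
3. ∠DPL = 72°  [same arc LD]
4. ∠LDP = 18°  [△PLD]
5. ∠DML = 120°  [linear pair at M on PD]
6. ∠DLQ = 42°  [△LMD]

∠DLQ = 42°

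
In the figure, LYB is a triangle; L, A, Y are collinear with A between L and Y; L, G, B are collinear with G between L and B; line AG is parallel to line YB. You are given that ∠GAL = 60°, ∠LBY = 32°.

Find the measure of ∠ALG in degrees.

1. ∠BYL = 60°  [AG∥YB, corresponding at A]
2. ∠BLY = 88°  [△LYB]
3. ∠ALG = 88°  [A on LY, G on LB]

∠ALG = 88°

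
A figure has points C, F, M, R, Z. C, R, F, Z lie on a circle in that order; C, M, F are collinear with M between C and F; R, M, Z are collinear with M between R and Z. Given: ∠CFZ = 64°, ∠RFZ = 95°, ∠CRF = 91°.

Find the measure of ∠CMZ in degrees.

1. ∠CRZ = 64°  [same arc CZ]
2. ∠RCZ = 85°  [cyclic CRFZ, opposite ∠C+∠F]
3. ∠CZF = 89°  [cyclic CRFZ, opposite ∠R+∠Z]
4. ∠CZR = 31°  [△CRZ]
5. ∠FCZ = 27°  [△CFZ]
6. ∠CMZ = 122°  [△CMZ]

∠CMZ = 122°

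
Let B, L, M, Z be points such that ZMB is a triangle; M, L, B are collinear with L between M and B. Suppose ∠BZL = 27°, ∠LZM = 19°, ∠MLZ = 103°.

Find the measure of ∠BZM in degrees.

∠BZM = 46°

1. ∠LMZ = 58°  [△ZML]
2. ∠BLZ = 77°  [linear pair at L on MB]
3. ∠BMZ = 58°  [L on ray MB]
4. ∠LBZ = 76°  [△ZLB]
5. ∠MBZ = 76°  [L on ray BM]
6. ∠BZM = 46°  [△ZMB]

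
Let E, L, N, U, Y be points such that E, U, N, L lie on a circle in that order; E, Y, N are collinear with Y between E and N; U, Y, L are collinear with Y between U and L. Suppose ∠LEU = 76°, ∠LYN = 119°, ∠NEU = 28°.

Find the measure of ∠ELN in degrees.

∠ELN = 99°

1. ∠LNU = 104°  [cyclic EUNL, opposite ∠E+∠N]
2. ∠NLU = 28°  [same arc UN]
3. ∠LUN = 48°  [△UNL]
4. ∠ENL = 33°  [△NYL]
5. ∠LEN = 48°  [same arc NL]
6. ∠ELN = 99°  [△ENL]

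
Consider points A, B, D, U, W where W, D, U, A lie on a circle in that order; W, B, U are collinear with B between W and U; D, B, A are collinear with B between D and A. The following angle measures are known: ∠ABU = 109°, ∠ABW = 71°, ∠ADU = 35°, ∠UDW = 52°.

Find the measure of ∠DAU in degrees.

1. ∠DBU = 71°  [vertical angles at B]
2. ∠DUW = 74°  [△DBU]
3. ∠DWU = 54°  [△WDU]
4. ∠DAU = 54°  [same arc DU]

∠DAU = 54°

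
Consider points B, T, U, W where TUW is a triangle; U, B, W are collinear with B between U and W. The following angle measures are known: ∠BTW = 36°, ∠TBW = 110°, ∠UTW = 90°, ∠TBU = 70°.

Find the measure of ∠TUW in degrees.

1. ∠BWT = 34°  [△TBW]
2. ∠TWU = 34°  [B on ray WU]
3. ∠TUW = 56°  [△TUW]

∠TUW = 56°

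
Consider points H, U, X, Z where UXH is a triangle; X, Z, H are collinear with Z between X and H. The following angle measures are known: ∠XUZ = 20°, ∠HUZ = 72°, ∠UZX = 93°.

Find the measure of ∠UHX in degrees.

1. ∠HZU = 87°  [linear pair at Z on XH]
2. ∠UHZ = 21°  [△UZH]
3. ∠UHX = 21°  [Z on ray HX]

∠UHX = 21°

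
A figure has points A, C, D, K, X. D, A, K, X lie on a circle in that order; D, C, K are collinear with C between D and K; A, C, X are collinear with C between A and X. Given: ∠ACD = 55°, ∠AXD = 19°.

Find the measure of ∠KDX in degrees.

∠KDX = 36°

1. ∠KCX = 55°  [vertical angles at C]
2. ∠DCX = 125°  [linear pair at C on DK]
3. ∠KDX = 36°  [△DCX]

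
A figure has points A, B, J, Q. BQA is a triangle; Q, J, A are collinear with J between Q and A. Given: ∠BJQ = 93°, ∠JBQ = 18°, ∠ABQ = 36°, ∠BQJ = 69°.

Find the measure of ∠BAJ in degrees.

∠BAJ = 75°

1. ∠AQB = 69°  [J on ray QA]
2. ∠BAQ = 75°  [△BQA]
3. ∠BAJ = 75°  [J on ray AQ]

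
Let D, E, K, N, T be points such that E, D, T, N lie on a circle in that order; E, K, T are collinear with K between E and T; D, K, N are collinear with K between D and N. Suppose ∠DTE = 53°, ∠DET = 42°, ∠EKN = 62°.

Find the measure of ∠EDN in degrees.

1. ∠DNT = 42°  [same arc DT]
2. ∠NKT = 118°  [linear pair at K on ET]
3. ∠ETN = 20°  [△TKN]
4. ∠EDN = 20°  [same arc EN]

∠EDN = 20°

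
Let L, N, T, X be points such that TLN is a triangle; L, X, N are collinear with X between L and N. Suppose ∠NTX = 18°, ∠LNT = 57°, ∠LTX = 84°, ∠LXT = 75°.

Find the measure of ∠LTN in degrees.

1. ∠TLX = 21°  [△TLX]
2. ∠NLT = 21°  [X on ray LN]
3. ∠LTN = 102°  [△TLN]

∠LTN = 102°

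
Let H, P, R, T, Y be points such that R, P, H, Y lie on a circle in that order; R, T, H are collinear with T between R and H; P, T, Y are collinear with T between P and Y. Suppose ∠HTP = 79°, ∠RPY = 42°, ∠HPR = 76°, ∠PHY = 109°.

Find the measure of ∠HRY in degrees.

∠HRY = 34°

1. ∠RHY = 42°  [same arc RY]
2. ∠HYR = 104°  [cyclic RPHY, opposite ∠P+∠Y]
3. ∠HRY = 34°  [△RHY]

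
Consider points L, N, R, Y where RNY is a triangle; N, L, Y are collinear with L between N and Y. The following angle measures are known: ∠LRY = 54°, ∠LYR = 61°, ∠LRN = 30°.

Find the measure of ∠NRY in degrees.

1. ∠RLY = 65°  [△RLY]
2. ∠NYR = 61°  [L on ray YN]
3. ∠NLR = 115°  [linear pair at L on NY]
4. ∠LNR = 35°  [△RNL]
5. ∠RNY = 35°  [L on ray NY]
6. ∠NRY = 84°  [△RNY]

∠NRY = 84°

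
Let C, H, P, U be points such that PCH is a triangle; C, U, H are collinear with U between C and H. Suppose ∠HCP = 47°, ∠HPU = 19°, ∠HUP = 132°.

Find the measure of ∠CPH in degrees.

∠CPH = 104°

1. ∠PHU = 29°  [△PUH]
2. ∠CHP = 29°  [U on ray HC]
3. ∠CPH = 104°  [△PCH]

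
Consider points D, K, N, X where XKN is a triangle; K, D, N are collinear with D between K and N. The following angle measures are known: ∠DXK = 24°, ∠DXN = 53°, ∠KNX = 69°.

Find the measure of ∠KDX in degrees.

∠KDX = 122°

1. ∠DNX = 69°  [D on ray NK]
2. ∠NDX = 58°  [△XDN]
3. ∠KDX = 122°  [linear pair at D on KN]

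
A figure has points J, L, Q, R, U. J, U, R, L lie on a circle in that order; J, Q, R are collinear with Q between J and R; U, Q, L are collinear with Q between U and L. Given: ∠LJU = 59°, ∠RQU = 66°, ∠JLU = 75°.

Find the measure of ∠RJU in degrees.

∠RJU = 20°

1. ∠JUL = 46°  [△JUL]
2. ∠JQU = 114°  [linear pair at Q on JR]
3. ∠RJU = 20°  [△JQU]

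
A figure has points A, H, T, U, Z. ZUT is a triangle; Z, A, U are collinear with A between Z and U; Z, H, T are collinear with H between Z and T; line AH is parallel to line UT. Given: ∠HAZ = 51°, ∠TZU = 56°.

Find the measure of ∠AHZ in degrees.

1. ∠TUZ = 51°  [AH∥UT, corresponding at A]
2. ∠UTZ = 73°  [△ZUT]
3. ∠AHZ = 73°  [AH∥UT, corresponding at H]

∠AHZ = 73°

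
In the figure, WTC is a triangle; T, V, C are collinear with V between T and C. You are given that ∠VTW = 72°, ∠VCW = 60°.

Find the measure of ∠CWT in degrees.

1. ∠CTW = 72°  [V on ray TC]
2. ∠TCW = 60°  [V on ray CT]
3. ∠CWT = 48°  [△WTC]

∠CWT = 48°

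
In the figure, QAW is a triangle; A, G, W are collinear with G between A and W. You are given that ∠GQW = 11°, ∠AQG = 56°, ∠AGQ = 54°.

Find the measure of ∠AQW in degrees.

1. ∠GAQ = 70°  [△QAG]
2. ∠QGW = 126°  [linear pair at G on AW]
3. ∠QAW = 70°  [G on ray AW]
4. ∠GWQ = 43°  [△QGW]
5. ∠AWQ = 43°  [G on ray WA]
6. ∠AQW = 67°  [△QAW]

∠AQW = 67°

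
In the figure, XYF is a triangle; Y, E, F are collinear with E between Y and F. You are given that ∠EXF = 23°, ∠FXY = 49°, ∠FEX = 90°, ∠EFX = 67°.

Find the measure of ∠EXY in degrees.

1. ∠XEY = 90°  [linear pair at E on YF]
2. ∠XFY = 67°  [E on ray FY]
3. ∠FYX = 64°  [△XYF]
4. ∠EYX = 64°  [E on ray YF]
5. ∠EXY = 26°  [△XYE]

∠EXY = 26°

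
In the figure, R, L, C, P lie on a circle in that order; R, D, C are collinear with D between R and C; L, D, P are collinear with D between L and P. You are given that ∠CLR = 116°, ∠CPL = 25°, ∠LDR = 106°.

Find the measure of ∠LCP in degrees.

1. ∠CRL = 25°  [same arc LC]
2. ∠CDL = 74°  [linear pair at D on RC]
3. ∠LCR = 39°  [△RLC]
4. ∠CLP = 67°  [△LDC]
5. ∠LCP = 88°  [△LCP]

∠LCP = 88°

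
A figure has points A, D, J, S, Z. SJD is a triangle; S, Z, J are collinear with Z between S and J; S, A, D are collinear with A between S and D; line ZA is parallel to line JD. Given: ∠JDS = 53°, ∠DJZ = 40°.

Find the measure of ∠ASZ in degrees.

∠ASZ = 87°

1. ∠DJS = 40°  [Z on ray JS]
2. ∠DSJ = 87°  [△SJD]
3. ∠ASZ = 87°  [Z on SJ, A on SD]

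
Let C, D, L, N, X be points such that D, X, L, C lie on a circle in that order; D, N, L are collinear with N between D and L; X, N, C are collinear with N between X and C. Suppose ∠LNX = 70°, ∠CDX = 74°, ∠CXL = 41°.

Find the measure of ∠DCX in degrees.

∠DCX = 69°

1. ∠CND = 70°  [vertical angles at N]
2. ∠CDL = 41°  [same arc LC]
3. ∠DCX = 69°  [△DNC]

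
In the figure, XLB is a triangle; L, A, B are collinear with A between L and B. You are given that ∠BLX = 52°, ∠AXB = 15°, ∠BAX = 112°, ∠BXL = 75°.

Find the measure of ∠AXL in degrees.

∠AXL = 60°

1. ∠ALX = 52°  [A on ray LB]
2. ∠LAX = 68°  [linear pair at A on LB]
3. ∠AXL = 60°  [△XLA]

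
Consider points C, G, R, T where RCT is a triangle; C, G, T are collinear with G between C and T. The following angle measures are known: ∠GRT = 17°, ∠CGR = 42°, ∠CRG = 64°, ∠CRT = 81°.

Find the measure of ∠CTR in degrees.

1. ∠GCR = 74°  [△RCG]
2. ∠RCT = 74°  [G on ray CT]
3. ∠CTR = 25°  [△RCT]

∠CTR = 25°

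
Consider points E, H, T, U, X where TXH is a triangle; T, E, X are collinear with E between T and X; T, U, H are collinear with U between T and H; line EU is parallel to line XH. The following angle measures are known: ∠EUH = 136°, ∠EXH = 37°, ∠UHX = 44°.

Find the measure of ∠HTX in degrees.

∠HTX = 99°

1. ∠HXT = 37°  [E on ray XT]
2. ∠THX = 44°  [U on ray HT]
3. ∠HTX = 99°  [△TXH]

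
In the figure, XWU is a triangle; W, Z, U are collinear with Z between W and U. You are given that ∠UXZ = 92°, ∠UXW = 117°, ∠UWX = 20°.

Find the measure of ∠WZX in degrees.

∠WZX = 135°

1. ∠WUX = 43°  [△XWU]
2. ∠XUZ = 43°  [Z on ray UW]
3. ∠UZX = 45°  [△XZU]
4. ∠WZX = 135°  [linear pair at Z on WU]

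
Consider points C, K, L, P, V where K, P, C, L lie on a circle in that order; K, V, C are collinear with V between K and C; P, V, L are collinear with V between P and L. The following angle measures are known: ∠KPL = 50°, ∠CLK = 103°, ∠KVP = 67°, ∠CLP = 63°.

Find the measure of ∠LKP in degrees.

1. ∠CKP = 63°  [△KVP]
2. ∠CPK = 77°  [cyclic KPCL, opposite ∠P+∠L]
3. ∠KCP = 40°  [△KPC]
4. ∠KLP = 40°  [same arc KP]
5. ∠LKP = 90°  [△KPL]

∠LKP = 90°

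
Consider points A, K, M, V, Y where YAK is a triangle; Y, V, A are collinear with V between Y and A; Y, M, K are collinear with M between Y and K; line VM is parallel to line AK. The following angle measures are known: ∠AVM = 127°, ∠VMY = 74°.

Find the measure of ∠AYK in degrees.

∠AYK = 53°

1. ∠MVY = 53°  [linear pair at V on YA]
2. ∠MYV = 53°  [△YVM]
3. ∠AYK = 53°  [V on YA, M on YK]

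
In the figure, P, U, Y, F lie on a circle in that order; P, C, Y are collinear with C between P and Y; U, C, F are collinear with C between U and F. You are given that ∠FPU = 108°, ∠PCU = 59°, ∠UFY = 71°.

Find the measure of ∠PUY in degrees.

∠PUY = 87°

1. ∠FYU = 72°  [cyclic PUYF, opposite ∠P+∠Y]
2. ∠UCY = 121°  [linear pair at C on PY]
3. ∠UPY = 71°  [same arc UY]
4. ∠FUY = 37°  [△UYF]
5. ∠PYU = 22°  [△UCY]
6. ∠PUY = 87°  [△PUY]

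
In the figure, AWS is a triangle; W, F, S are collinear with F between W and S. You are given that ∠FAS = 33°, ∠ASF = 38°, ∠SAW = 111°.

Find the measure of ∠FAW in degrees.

∠FAW = 78°

1. ∠AFS = 109°  [△AFS]
2. ∠ASW = 38°  [F on ray SW]
3. ∠AWS = 31°  [△AWS]
4. ∠AFW = 71°  [linear pair at F on WS]
5. ∠AWF = 31°  [F on ray WS]
6. ∠FAW = 78°  [△AWF]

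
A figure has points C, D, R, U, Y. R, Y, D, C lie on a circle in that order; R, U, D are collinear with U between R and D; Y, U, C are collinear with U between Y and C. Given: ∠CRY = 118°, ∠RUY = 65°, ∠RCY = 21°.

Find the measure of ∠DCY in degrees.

∠DCY = 74°

1. ∠CYR = 41°  [△RYC]
2. ∠CUD = 65°  [vertical angles at U]
3. ∠CDR = 41°  [same arc RC]
4. ∠DCY = 74°  [△DUC]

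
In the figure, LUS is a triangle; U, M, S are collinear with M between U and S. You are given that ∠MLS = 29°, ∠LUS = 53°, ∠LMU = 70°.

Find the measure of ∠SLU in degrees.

∠SLU = 86°

1. ∠LMS = 110°  [linear pair at M on US]
2. ∠LSM = 41°  [△LMS]
3. ∠LSU = 41°  [M on ray SU]
4. ∠SLU = 86°  [△LUS]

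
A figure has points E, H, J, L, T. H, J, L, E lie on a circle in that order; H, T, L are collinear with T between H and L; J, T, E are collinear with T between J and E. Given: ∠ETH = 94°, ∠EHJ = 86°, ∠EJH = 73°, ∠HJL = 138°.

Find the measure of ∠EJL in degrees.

∠EJL = 65°

1. ∠ETL = 86°  [linear pair at T on HL]
2. ∠ELJ = 94°  [cyclic HJLE, opposite ∠H+∠L]
3. ∠ELH = 73°  [same arc HE]
4. ∠JEL = 21°  [△LTE]
5. ∠EJL = 65°  [△JLE]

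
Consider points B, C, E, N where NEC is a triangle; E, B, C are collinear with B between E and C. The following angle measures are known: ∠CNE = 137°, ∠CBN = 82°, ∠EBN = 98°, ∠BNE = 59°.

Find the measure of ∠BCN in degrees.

1. ∠BEN = 23°  [△NEB]
2. ∠CEN = 23°  [B on ray EC]
3. ∠ECN = 20°  [△NEC]
4. ∠BCN = 20°  [B on ray CE]

∠BCN = 20°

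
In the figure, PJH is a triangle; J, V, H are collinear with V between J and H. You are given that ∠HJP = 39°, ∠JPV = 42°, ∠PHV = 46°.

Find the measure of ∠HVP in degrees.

∠HVP = 81°

1. ∠PJV = 39°  [V on ray JH]
2. ∠JVP = 99°  [△PJV]
3. ∠HVP = 81°  [linear pair at V on JH]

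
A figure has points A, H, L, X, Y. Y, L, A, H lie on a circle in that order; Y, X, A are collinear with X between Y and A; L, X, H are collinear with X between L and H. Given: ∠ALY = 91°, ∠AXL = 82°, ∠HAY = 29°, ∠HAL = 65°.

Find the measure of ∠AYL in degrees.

1. ∠LXY = 98°  [linear pair at X on YA]
2. ∠HLY = 29°  [same arc YH]
3. ∠AYL = 53°  [△YXL]

∠AYL = 53°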